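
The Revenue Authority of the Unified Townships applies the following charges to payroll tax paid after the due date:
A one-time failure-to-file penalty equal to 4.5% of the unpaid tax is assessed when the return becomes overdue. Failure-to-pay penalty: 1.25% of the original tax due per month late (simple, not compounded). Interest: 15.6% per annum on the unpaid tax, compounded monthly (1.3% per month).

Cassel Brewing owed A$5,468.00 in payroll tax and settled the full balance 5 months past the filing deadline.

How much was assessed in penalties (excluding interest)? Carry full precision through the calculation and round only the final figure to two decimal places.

A$587.81

Failure-to-file penalty: 4.5% × A$5,468.00 = A$246.06
Failure-to-pay penalty = 1.25% × A$5,468.00 × 5 mo = A$341.75
Total penalty = A$246.06 + A$341.75 = A$587.81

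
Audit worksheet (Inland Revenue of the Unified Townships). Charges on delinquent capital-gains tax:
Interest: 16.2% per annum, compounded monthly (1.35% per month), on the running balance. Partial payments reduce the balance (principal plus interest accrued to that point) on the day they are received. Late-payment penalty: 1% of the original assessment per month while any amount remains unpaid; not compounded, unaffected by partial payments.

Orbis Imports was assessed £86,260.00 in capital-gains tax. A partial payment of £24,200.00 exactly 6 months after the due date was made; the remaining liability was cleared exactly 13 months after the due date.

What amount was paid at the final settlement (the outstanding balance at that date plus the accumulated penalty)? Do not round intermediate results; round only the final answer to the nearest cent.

£87,319.82

Balance at month 6: £86,260.0000 × (1 + 0.0135)^6 = £93,487.1611…
After £24,200.00 payment: £93,487.1611… − £24,200.00 = £69,287.1611…
Balance at month 13: £69,287.1611… × (1 + 0.0135)^7 = £76,106.0249…
Penalty: 13 × 1% × £86,260.00 = £11,213.80
Final settlement = outstanding balance + penalty = £76,106.0249… + £11,213.80 = £87,319.82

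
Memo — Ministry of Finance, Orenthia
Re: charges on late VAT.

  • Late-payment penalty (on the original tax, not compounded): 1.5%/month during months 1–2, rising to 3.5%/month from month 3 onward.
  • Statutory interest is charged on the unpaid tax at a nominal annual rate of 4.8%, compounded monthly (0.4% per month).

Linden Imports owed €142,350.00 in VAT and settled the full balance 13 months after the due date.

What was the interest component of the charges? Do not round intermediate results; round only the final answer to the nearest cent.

Interest: €142,350.00 × ((1 + 0.004)^13 − 1) = €142,350.00 × 0.0532665… = €7,582.4846…

€7,582.48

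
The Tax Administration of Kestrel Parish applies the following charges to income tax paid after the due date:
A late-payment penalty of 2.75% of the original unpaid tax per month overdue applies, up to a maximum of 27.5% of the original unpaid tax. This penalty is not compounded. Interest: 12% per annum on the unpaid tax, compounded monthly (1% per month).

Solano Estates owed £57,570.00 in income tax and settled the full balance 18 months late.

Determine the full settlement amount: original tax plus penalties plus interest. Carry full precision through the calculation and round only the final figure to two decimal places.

£84,693.96

Penalty (uncapped): 18 × 2.75% × £57,570.00 = £28,497.15; cap = 27.5% × £57,570.00 = £15,831.75 → penalty = £15,831.75
Interest: £57,570.00 × ((1 + 0.01)^18 − 1) = £57,570.00 × 0.1961475… = £11,292.2102…
Total = £57,570.00 + £15,831.7500 + £11,292.2102… = £84,693.96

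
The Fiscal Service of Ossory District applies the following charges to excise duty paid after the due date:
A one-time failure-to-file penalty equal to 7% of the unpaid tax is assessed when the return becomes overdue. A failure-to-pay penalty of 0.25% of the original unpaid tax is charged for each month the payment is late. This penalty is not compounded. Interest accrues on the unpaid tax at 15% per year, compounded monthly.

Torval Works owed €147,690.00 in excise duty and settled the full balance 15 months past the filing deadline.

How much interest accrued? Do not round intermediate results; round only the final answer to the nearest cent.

Interest (15%/yr ÷ 12 = 1.25%/month): €147,690.00 × ((1 + 0.0125)^15 − 1) = €30,251.2220…

€30,251.22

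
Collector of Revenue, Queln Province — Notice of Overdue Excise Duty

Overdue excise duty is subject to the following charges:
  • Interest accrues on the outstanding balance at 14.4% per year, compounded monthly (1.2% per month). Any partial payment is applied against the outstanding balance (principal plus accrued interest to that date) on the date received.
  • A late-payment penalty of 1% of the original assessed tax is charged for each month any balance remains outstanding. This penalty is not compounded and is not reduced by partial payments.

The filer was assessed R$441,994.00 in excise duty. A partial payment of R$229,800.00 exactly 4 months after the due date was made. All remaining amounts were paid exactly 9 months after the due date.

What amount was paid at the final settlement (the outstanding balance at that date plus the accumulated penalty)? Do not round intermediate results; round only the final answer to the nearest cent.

R$287,942.53

Balance at month 4: R$441,994.0000 × (1 + 0.012)^4 = R$463,594.6590…
After R$229,800.00 payment: R$463,594.6590… − R$229,800.00 = R$233,794.6590…
Balance at month 9: R$233,794.6590… × (1 + 0.012)^5 = R$248,163.0672…
Penalty: 9 × 1% × R$441,994.00 = R$39,779.46
Final settlement = outstanding balance + penalty = R$248,163.0672… + R$39,779.46 = R$287,942.53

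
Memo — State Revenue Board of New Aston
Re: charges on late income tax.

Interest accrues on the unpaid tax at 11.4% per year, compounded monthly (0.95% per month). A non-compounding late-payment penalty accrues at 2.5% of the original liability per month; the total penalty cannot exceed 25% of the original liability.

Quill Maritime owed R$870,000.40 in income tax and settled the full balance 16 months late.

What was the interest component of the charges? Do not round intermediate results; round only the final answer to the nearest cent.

Interest: R$870,000.40 × ((1 + 0.0095)^16 − 1) = R$870,000.40 × 0.1633253… = R$142,093.0746…

R$142,093.07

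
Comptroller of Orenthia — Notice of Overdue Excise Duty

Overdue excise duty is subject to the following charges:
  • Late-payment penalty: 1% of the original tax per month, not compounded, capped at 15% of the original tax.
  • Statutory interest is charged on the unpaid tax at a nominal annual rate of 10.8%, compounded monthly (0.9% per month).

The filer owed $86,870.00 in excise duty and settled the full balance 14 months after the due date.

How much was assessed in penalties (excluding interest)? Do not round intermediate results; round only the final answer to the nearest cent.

$12,161.80

Penalty: 14 × 1% × $86,870.00 = $12,161.80 (below the 15% cap of $13,030.50)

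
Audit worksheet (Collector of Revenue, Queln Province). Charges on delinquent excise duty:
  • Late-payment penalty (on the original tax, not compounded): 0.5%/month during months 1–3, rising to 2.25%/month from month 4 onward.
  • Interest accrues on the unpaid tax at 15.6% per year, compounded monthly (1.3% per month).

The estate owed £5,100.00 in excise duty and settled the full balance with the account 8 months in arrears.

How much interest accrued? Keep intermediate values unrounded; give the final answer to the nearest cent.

Interest: £5,100.00 × ((1 + 0.013)^8 − 1) = £5,100.00 × 0.1088571… = £555.1710…

£555.17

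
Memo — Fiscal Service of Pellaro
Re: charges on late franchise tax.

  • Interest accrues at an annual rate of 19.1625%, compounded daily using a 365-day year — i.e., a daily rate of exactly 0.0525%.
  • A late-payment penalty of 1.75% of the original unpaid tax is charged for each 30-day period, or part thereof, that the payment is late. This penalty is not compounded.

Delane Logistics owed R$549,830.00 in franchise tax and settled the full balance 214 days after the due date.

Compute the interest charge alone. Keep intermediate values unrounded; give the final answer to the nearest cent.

Interest: R$549,830.00 × ((1 + 0.000525)^214 − 1) = R$549,830.00 × 0.11887142… = R$65,359.0740…

R$65,359.07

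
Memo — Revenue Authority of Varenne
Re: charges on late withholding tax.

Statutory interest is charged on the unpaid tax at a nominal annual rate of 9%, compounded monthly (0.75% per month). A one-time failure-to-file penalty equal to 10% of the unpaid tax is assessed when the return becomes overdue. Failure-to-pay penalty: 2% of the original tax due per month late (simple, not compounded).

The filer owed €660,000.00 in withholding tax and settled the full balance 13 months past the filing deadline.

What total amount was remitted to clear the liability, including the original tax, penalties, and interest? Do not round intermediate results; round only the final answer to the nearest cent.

€964,926.90

Failure-to-file penalty: 10% × €660,000.00 = €66,000.00
Failure-to-pay penalty = 2% × €660,000.00 × 13 mo = €171,600.00
Interest: €660,000.00 × ((1 + 0.0075)^13 − 1) = €660,000.00 × 0.1020104… = €67,326.8966…
Total = €660,000.00 + €237,600.0000 + €67,326.8966… = €964,926.90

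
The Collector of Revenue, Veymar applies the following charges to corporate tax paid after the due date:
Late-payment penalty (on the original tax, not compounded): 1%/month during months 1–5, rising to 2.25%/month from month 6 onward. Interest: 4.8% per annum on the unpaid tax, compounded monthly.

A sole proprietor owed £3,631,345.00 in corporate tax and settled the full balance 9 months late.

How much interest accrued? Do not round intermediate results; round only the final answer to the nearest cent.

Interest (4.8%/yr ÷ 12 = 0.4%/month): £3,631,345.00 × ((1 + 0.004)^9 − 1) = £132,839.7144…

£132,839.71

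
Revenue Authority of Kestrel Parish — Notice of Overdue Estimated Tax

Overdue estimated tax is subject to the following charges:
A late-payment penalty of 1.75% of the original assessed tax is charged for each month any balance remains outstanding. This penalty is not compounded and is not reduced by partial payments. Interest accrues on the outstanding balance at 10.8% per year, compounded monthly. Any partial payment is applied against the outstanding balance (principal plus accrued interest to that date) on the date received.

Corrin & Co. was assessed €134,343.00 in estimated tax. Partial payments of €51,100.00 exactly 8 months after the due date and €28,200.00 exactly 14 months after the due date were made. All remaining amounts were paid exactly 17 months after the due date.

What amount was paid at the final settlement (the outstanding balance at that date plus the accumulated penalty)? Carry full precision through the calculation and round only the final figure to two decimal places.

Monthly rate = 10.8% ÷ 12 = 0.9%
Balance at month 8: €134,343.0000 × (1 + 0.009)^8 = €144,325.9325…
After €51,100.00 payment: €144,325.9325… − €51,100.00 = €93,225.9325…
Balance at month 14: €93,225.9325… × (1 + 0.009)^6 = €98,374.7708…
After €28,200.00 payment: €98,374.7708… − €28,200.00 = €70,174.7708…
Balance at month 17: €70,174.7708… × (1 + 0.009)^3 = €72,086.5932…
Penalty: 17 × 1.75% × €134,343.00 = €39,967.04…
Final settlement = outstanding balance + penalty = €72,086.5932… + €39,967.04… = €112,053.64

€112,053.64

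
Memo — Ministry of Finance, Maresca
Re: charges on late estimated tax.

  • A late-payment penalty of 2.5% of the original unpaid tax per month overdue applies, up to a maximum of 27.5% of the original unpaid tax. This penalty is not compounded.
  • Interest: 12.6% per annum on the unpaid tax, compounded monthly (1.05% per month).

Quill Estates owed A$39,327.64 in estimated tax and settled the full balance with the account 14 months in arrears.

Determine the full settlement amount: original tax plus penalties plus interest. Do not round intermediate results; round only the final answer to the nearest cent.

A$56,335.53

Penalty (uncapped): 14 × 2.5% × A$39,327.64 = A$13,764.67…; cap = 27.5% × A$39,327.64 = A$10,815.10… → penalty = A$10,815.10…
Interest: A$39,327.64 × ((1 + 0.0105)^14 − 1) = A$39,327.64 × 0.1574666… = A$6,192.7879…
Total = A$39,327.64 + A$10,815.1010 + A$6,192.7879… = A$56,335.53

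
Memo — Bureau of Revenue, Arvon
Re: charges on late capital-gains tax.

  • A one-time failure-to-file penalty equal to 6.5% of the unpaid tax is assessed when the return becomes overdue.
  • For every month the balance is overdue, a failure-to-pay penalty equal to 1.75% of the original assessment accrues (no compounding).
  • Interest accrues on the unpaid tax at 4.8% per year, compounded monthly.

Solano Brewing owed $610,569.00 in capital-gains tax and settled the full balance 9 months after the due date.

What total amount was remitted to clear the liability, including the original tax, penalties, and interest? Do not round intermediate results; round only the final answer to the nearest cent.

$768,756.08

Failure-to-file penalty: 6.5% × $610,569.00 = $39,686.99…
Failure-to-pay penalty = 1.75% × $610,569.00 × 9 mo = $96,164.62…
Interest (4.8%/yr ÷ 12 = 0.4%/month): $610,569.00 × ((1 + 0.004)^9 − 1) = $22,335.4739…
Total = $610,569.00 + $135,851.6025 + $22,335.4739… = $768,756.08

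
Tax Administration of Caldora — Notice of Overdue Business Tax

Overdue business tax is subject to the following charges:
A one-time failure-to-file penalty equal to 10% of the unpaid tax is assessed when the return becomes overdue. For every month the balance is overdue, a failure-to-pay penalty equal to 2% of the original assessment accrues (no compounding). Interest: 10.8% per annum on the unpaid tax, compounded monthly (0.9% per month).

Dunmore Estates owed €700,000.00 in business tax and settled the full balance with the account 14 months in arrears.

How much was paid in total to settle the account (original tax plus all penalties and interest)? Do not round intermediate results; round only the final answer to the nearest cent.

Failure-to-file penalty: 10% × €700,000.00 = €70,000.00
Failure-to-pay penalty: 14 × 2% × €700,000.00 = €196,000.00
Interest: €700,000.00 × ((1 + 0.009)^14 − 1) = €700,000.00 × 0.1336430… = €93,550.1304…
Total = €700,000.00 + €266,000.0000 + €93,550.1304… = €1,059,550.13

€1,059,550.13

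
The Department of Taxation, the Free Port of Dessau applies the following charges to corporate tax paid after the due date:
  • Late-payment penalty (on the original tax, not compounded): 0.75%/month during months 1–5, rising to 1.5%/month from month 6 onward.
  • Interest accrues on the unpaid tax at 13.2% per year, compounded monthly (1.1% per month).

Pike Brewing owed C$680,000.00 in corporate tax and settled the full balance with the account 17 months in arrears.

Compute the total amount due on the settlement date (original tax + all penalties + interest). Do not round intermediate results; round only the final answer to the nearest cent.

C$966,889.92

Penalty, months 1–5: 5 × 0.75% × C$680,000.00 = C$25,500.00
Penalty, months 6–17: 12 × 1.5% × C$680,000.00 = C$122,400.00
Interest: C$680,000.00 × ((1 + 0.011)^17 − 1) = C$680,000.00 × 0.2043969… = C$138,989.9222…
Total = C$680,000.00 + C$147,900.0000 + C$138,989.9222… = C$966,889.92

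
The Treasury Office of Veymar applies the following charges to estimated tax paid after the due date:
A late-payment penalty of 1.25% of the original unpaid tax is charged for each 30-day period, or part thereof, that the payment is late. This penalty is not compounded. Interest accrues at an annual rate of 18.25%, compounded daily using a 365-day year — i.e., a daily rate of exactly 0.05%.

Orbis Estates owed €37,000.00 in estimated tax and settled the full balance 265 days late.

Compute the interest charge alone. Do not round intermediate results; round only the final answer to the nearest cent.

Interest: €37,000.00 × ((1 + 0.0005)^265 − 1) = €37,000.00 × 0.14164121… = €5,240.7248…

€5,240.72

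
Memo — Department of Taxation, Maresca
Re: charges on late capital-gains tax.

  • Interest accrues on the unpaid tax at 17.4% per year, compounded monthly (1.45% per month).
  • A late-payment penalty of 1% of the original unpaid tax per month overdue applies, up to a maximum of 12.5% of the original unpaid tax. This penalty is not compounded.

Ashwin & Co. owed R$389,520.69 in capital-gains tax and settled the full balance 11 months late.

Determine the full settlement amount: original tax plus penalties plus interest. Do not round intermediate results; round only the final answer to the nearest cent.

R$499,202.57

Penalty: 11 × 1% × R$389,520.69 = R$42,847.28… (below the 12.5% cap of R$48,690.09…)
Interest: R$389,520.69 × ((1 + 0.0145)^11 − 1) = R$389,520.69 × 0.1715817… = R$66,834.6071…
Total = R$389,520.69 + R$42,847.2759 + R$66,834.6071… = R$499,202.57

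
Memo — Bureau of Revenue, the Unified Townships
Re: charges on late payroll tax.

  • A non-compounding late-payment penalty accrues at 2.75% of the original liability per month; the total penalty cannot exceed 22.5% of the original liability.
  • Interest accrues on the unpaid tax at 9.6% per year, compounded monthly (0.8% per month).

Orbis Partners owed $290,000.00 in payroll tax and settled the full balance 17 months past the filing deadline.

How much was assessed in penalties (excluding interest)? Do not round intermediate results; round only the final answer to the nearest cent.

Penalty (uncapped): 17 × 2.75% × $290,000.00 = $135,575.00; cap = 22.5% × $290,000.00 = $65,250.00 → penalty = $65,250.00

$65,250.00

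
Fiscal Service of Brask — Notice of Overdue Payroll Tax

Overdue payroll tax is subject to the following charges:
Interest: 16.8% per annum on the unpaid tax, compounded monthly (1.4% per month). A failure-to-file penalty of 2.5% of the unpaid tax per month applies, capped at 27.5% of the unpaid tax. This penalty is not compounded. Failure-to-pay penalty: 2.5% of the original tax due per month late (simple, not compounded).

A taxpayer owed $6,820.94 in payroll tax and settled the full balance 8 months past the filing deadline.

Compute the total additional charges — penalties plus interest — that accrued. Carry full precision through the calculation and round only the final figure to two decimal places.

$3,530.82

Failure-to-file: 8 × 2.5% × $6,820.94 = $1,364.19… (under the 27.5% cap)
Failure-to-pay penalty: 8 × 2.5% × $6,820.94 = $1,364.19…
Interest: $6,820.94 × ((1 + 0.014)^8 − 1) = $6,820.94 × 0.1176444… = $802.4453…
Penalties + interest = $2,728.3760 + $802.4453… = $3,530.82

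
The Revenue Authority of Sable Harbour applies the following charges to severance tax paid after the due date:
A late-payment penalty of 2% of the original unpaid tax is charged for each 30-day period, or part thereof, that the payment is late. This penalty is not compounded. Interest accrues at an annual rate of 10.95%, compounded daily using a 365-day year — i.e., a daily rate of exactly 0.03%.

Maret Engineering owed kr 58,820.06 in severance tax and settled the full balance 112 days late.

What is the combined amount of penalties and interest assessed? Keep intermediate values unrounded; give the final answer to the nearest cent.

kr 6,715.23

Penalty periods: ⌈112/30⌉ = 4; penalty = 4 × 2% × kr 58,820.06 = kr 4,705.60…
Interest: kr 58,820.06 × ((1 + 0.0003)^112 − 1) = kr 58,820.06 × 0.03416564… = kr 2,009.6253…
Penalties + interest = kr 4,705.6048 + kr 2,009.6253… = kr 6,715.23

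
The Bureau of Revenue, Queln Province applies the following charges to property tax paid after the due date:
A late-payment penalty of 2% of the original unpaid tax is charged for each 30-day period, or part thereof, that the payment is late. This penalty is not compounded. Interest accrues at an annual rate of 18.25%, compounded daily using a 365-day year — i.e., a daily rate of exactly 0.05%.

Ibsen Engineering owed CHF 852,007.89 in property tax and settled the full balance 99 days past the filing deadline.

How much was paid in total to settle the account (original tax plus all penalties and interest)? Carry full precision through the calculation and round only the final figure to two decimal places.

CHF 963,393.09

Penalty periods: ⌈99/30⌉ = 4; penalty = 4 × 2% × CHF 852,007.89 = CHF 68,160.63…
Interest: CHF 852,007.89 × ((1 + 0.0005)^99 − 1) = CHF 852,007.89 × 0.05073259… = CHF 43,224.5701…
Total = CHF 852,007.89 + CHF 68,160.6312 + CHF 43,224.5701… = CHF 963,393.09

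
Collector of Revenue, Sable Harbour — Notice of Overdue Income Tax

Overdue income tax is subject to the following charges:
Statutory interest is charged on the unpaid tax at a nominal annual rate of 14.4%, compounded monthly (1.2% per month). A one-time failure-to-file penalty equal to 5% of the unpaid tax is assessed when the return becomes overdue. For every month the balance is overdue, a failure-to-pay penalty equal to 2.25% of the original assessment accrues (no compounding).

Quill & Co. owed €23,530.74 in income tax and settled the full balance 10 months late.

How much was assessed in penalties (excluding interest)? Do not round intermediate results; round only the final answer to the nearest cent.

€6,470.95

Failure-to-file penalty: 5% × €23,530.74 = €1,176.54…
Failure-to-pay penalty = 2.25% × €23,530.74 × 10 mo = €5,294.42…
Total penalty = €1,176.54… + €5,294.42… = €6,470.95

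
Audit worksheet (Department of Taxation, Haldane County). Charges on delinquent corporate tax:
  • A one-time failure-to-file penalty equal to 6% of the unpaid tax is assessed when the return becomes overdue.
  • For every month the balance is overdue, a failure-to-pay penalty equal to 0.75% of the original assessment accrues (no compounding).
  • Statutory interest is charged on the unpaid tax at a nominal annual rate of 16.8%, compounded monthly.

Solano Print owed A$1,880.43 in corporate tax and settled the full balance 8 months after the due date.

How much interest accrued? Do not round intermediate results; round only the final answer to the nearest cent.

A$221.22

Interest (16.8%/yr ÷ 12 = 1.4%/month): A$1,880.43 × ((1 + 0.014)^8 − 1) = A$221.2220…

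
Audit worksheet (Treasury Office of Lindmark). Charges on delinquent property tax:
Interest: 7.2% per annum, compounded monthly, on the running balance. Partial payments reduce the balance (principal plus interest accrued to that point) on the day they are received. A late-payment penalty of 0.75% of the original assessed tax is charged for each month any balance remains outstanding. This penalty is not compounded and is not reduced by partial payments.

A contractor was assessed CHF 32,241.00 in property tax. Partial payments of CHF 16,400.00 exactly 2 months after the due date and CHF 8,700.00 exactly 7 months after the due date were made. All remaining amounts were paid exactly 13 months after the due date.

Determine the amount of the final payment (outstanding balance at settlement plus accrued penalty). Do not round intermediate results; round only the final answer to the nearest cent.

Monthly rate = 7.2% ÷ 12 = 0.6%
Balance at month 2: CHF 32,241.0000 × (1 + 0.006)^2 = CHF 32,629.0527…
After CHF 16,400.00 payment: CHF 32,629.0527… − CHF 16,400.00 = CHF 16,229.0527…
Balance at month 7: CHF 16,229.0527… × (1 + 0.006)^5 = CHF 16,721.8019…
After CHF 8,700.00 payment: CHF 16,721.8019… − CHF 8,700.00 = CHF 8,021.8019…
Balance at month 13: CHF 8,021.8019… × (1 + 0.006)^6 = CHF 8,314.9533…
Penalty: 13 × 0.75% × CHF 32,241.00 = CHF 3,143.50…
Final settlement = outstanding balance + penalty = CHF 8,314.9533… + CHF 3,143.50… = CHF 11,458.45

CHF 11,458.45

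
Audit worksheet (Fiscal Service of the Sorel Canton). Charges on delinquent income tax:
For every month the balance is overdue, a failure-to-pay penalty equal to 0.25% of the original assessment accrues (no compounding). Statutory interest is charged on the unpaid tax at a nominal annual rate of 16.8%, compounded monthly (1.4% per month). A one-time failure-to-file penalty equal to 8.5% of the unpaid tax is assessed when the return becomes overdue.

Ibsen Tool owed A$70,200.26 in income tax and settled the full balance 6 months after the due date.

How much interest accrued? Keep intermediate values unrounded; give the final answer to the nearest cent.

Interest: A$70,200.26 × ((1 + 0.014)^6 − 1) = A$70,200.26 × 0.0869955… = A$6,107.1039…

A$6,107.10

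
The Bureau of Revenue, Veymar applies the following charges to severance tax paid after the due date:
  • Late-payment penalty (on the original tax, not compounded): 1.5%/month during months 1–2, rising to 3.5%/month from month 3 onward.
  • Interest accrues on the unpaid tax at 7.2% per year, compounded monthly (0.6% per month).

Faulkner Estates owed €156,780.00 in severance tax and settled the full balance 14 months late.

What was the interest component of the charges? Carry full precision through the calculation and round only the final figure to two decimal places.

Interest: €156,780.00 × ((1 + 0.006)^14 − 1) = €156,780.00 × 0.0873559… = €13,695.6638…

€13,695.66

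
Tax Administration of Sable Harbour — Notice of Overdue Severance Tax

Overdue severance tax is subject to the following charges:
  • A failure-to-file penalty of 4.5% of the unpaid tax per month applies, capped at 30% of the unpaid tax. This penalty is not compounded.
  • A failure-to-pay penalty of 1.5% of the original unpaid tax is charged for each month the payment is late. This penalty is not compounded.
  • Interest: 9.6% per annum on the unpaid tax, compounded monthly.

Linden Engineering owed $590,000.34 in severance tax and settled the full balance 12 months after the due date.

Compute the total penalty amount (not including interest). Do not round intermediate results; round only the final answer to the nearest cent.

Failure-to-file: 12 × 4.5% × $590,000.34 = $318,600.18…, capped at 30% × $590,000.34 = $177,000.10…
Failure-to-pay penalty: 12 × 1.5% × $590,000.34 = $106,200.06…
Total penalty = $177,000.10… + $106,200.06… = $283,200.16

$283,200.16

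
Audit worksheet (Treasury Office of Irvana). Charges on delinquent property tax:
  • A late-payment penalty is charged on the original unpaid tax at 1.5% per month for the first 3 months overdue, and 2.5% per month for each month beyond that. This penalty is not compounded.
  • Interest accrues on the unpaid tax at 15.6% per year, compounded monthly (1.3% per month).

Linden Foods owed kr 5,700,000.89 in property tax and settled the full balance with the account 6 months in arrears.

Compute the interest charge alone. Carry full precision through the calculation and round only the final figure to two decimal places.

kr 459,302.48

Interest: kr 5,700,000.89 × ((1 + 0.013)^6 − 1) = kr 5,700,000.89 × 0.0805794… = kr 459,302.4844…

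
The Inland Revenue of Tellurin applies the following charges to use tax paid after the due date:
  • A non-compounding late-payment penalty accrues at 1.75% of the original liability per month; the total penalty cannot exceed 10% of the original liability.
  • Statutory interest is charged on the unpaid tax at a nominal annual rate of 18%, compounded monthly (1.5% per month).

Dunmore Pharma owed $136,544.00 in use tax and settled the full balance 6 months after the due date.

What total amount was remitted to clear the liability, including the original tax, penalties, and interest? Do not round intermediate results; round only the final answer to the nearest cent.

Penalty (uncapped): 6 × 1.75% × $136,544.00 = $14,337.12; cap = 10% × $136,544.00 = $13,654.40 → penalty = $13,654.40
Interest: $136,544.00 × ((1 + 0.015)^6 − 1) = $136,544.00 × 0.0934433… = $12,759.1170…
Total = $136,544.00 + $13,654.4000 + $12,759.1170… = $162,957.52

$162,957.52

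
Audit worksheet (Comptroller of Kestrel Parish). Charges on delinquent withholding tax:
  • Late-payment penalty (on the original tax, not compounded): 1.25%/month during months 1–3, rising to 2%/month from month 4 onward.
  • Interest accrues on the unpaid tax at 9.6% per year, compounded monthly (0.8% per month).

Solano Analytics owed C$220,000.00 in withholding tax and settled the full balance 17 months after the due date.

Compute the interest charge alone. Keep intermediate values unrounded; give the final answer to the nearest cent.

Interest: C$220,000.00 × ((1 + 0.008)^17 − 1) = C$220,000.00 × 0.1450621… = C$31,913.6652…

C$31,913.67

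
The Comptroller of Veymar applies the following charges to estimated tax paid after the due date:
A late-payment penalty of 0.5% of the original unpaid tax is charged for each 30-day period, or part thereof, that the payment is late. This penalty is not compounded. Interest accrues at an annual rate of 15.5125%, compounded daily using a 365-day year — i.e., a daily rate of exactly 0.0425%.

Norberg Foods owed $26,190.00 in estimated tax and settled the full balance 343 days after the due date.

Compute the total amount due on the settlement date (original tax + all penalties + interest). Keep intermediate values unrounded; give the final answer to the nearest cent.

Penalty periods: ⌈343/30⌉ = 12; penalty = 12 × 0.5% × $26,190.00 = $1,571.40
Interest: $26,190.00 × ((1 + 0.000425)^343 − 1) = $26,190.00 × 0.15690002… = $4,109.2115…
Total = $26,190.00 + $1,571.4000 + $4,109.2115… = $31,870.61

$31,870.61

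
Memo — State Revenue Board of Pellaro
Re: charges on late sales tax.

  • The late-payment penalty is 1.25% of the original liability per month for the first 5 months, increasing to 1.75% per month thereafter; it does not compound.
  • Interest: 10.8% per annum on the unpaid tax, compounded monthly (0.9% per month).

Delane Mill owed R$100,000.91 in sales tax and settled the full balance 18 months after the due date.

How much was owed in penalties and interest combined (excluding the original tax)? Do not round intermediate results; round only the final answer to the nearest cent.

R$46,501.27

Penalty, months 1–5: 5 × 1.25% × R$100,000.91 = R$6,250.06…
Penalty, months 6–18: 13 × 1.75% × R$100,000.91 = R$22,750.21…
Interest: R$100,000.91 × ((1 + 0.009)^18 − 1) = R$100,000.91 × 0.1750085… = R$17,501.0049…
Penalties + interest = R$29,000.2639 + R$17,501.0049… = R$46,501.27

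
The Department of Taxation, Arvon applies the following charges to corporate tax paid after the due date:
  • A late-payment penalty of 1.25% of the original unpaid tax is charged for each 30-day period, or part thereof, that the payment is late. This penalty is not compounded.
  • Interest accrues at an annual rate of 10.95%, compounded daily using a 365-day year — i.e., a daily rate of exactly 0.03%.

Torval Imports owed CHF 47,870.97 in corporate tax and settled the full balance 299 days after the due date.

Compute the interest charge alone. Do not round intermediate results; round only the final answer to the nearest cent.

CHF 4,491.80

Interest: CHF 47,870.97 × ((1 + 0.0003)^299 − 1) = CHF 47,870.97 × 0.09383137… = CHF 4,491.7985…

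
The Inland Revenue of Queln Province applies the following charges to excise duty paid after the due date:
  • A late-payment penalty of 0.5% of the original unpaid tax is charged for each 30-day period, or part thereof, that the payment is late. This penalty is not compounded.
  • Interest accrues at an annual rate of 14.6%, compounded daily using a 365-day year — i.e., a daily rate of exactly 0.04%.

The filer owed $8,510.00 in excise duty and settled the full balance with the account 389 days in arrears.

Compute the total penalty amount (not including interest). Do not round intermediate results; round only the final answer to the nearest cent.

$553.15

Penalty periods: ⌈389/30⌉ = 13; penalty = 13 × 0.5% × $8,510.00 = $553.15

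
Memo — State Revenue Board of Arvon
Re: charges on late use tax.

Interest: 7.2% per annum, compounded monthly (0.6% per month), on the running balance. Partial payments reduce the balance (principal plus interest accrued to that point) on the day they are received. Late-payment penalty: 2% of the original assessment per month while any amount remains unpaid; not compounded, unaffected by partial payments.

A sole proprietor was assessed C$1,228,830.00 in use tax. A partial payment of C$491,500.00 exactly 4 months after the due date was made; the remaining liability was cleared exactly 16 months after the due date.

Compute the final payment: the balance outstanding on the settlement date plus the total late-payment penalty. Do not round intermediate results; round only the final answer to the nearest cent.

Balance at month 4: C$1,228,830.0000 × (1 + 0.006)^4 = C$1,258,588.4106…
After C$491,500.00 payment: C$1,258,588.4106… − C$491,500.00 = C$767,088.4106…
Balance at month 16: C$767,088.4106… × (1 + 0.006)^12 = C$824,178.3271…
Penalty: 16 × 2% × C$1,228,830.00 = C$393,225.60
Final settlement = outstanding balance + penalty = C$824,178.3271… + C$393,225.60 = C$1,217,403.93

C$1,217,403.93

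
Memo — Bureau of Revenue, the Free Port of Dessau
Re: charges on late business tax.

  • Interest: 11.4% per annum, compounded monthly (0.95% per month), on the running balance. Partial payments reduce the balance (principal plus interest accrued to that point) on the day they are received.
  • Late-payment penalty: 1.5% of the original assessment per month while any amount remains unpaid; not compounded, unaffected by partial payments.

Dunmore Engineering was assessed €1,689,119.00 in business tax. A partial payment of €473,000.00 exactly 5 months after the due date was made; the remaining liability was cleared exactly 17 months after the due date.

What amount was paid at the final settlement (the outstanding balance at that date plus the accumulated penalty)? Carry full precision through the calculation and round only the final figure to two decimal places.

Balance at month 5: €1,689,119.0000 × (1 + 0.0095)^5 = €1,770,891.1334…
After €473,000.00 payment: €1,770,891.1334… − €473,000.00 = €1,297,891.1334…
Balance at month 17: €1,297,891.1334… × (1 + 0.0095)^12 = €1,453,831.7359…
Penalty: 17 × 1.5% × €1,689,119.00 = €430,725.35…
Final settlement = outstanding balance + penalty = €1,453,831.7359… + €430,725.35… = €1,884,557.08

€1,884,557.08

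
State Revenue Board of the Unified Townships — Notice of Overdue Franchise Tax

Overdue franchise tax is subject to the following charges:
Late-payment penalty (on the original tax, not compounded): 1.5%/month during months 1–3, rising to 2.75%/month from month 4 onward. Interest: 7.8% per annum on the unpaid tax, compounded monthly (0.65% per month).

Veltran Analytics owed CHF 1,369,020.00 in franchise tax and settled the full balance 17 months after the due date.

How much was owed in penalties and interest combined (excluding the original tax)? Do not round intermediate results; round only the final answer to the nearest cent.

CHF 748,083.27

Penalty, months 1–3: 3 × 1.5% × CHF 1,369,020.00 = CHF 61,605.90
Penalty, months 4–17: 14 × 2.75% × CHF 1,369,020.00 = CHF 527,072.70
Interest: CHF 1,369,020.00 × ((1 + 0.0065)^17 − 1) = CHF 1,369,020.00 × 0.1164371… = CHF 159,404.6724…
Penalties + interest = CHF 588,678.6000 + CHF 159,404.6724… = CHF 748,083.27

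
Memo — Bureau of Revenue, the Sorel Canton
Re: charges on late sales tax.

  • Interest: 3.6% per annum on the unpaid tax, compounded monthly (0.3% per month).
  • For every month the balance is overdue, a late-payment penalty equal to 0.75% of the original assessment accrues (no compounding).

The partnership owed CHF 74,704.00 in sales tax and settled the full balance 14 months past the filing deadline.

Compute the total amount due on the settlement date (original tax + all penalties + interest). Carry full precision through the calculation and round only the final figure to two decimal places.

CHF 85,747.41

Late-payment penalty: 14 × 0.75% × CHF 74,704.00 = CHF 7,843.92
Interest: CHF 74,704.00 × ((1 + 0.003)^14 − 1) = CHF 74,704.00 × 0.0428289… = CHF 3,199.4909…
Total = CHF 74,704.00 + CHF 7,843.9200 + CHF 3,199.4909… = CHF 85,747.41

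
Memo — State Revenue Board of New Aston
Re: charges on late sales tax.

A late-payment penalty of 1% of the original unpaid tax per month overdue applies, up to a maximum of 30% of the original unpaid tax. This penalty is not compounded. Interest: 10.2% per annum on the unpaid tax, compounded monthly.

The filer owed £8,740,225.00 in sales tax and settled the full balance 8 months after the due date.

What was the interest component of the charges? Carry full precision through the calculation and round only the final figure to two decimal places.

Interest (10.2%/yr ÷ 12 = 0.85%/month): £8,740,225.00 × ((1 + 0.0085)^8 − 1) = £612,320.5758…

£612,320.58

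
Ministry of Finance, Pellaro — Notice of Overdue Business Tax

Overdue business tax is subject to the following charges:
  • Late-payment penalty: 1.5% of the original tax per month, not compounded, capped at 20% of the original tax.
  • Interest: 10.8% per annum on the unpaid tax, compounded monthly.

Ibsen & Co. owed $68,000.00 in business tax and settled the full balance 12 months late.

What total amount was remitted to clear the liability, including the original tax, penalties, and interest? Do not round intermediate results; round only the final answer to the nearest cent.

Penalty: 12 × 1.5% × $68,000.00 = $12,240.00 (below the 20% cap of $13,600.00)
Interest (10.8%/yr ÷ 12 = 0.9%/month): $68,000.00 × ((1 + 0.009)^12 − 1) = $7,718.6579…
Total = $68,000.00 + $12,240.0000 + $7,718.6579… = $87,958.66

$87,958.66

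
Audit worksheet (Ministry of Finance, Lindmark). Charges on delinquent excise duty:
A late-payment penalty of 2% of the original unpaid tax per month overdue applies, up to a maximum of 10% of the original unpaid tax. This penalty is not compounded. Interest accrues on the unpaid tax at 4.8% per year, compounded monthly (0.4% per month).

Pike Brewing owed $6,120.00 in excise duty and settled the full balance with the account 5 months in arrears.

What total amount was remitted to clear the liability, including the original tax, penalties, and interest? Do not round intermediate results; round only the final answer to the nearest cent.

$6,855.38

Penalty (uncapped): 5 × 2% × $6,120.00 = $612.00; cap = 10% × $6,120.00 = $612.00 → penalty = $612.00
Interest: $6,120.00 × ((1 + 0.004)^5 − 1) = $6,120.00 × 0.0201606… = $123.3831…
Total = $6,120.00 + $612.0000 + $123.3831… = $6,855.38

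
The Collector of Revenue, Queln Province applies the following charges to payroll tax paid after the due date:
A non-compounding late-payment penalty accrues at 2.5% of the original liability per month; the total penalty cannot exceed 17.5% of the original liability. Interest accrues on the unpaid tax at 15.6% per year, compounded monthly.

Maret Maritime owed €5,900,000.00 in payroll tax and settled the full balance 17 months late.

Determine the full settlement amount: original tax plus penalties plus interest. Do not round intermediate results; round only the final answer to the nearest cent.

Penalty (uncapped): 17 × 2.5% × €5,900,000.00 = €2,507,500.00; cap = 17.5% × €5,900,000.00 = €1,032,500.00 → penalty = €1,032,500.00
Interest (15.6%/yr ÷ 12 = 1.3%/month): €5,900,000.00 × ((1 + 0.013)^17 − 1) = €1,448,734.9329…
Total = €5,900,000.00 + €1,032,500.0000 + €1,448,734.9329… = €8,381,234.93

€8,381,234.93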